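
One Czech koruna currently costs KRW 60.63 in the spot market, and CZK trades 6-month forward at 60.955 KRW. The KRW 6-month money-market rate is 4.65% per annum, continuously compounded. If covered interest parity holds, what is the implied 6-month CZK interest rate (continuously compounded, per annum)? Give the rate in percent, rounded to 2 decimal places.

3.58%

T = 6/12 years.
F/S = 60.955/60.63 = 1.0053604 = (growth of KRW) / (growth of CZK).
The KRW side grows by e^(0.0465×6/12) = 1.0235224.
That pins the CZK growth at 1.0180652.
Take logs: ln 1.0180652 / (6/12) = 0.035808, so 3.58%.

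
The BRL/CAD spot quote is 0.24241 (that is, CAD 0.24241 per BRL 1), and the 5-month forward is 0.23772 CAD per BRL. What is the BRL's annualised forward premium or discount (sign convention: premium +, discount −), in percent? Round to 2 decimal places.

-4.64%

T = 5/12 years.
(F − S)/S = (0.23772 − 0.24241)/0.24241 = -0.0193474.
Annualise by dividing by T: -0.0193474 / (5/12) = -0.046434 → -4.64%.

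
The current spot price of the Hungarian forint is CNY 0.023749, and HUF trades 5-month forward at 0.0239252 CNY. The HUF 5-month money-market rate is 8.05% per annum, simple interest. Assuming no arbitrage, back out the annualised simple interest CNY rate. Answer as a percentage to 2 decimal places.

T = 5/12 years.
F/S = 0.0239252/0.023749 = 1.0074193 = (growth of CNY) / (growth of HUF).
HUF growth factor: 1 + 0.0805×5/12 = 1.0335417.
So the CNY growth factor = 1.0412099.
(1.0412099 − 1)/T = 0.098904, i.e. 9.89%.

9.89%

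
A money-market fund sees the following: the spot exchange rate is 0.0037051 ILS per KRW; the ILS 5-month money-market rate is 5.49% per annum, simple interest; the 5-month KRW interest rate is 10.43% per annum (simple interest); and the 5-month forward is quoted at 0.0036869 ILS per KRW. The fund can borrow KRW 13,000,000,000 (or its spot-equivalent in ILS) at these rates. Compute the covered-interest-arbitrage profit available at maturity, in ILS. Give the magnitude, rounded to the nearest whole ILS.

ILS 744,541

T = 5/12 years.
Invest the KRW and cover forward: 13,000,000,000 × 1.0434583333 × 0.0036869 = ILS 50,012,644.88.
Convert at spot and invest in ILS: 13,000,000,000 × 0.0037051 × 1.022875 = ILS 49,268,104.11.
The quoted forward overvalues KRW, so borrow ILS, buy KRW at spot, deposit the KRW at 10.43%, and sell the proceeds forward at 0.0036869.
The gap between the two covered legs is ILS 744,541.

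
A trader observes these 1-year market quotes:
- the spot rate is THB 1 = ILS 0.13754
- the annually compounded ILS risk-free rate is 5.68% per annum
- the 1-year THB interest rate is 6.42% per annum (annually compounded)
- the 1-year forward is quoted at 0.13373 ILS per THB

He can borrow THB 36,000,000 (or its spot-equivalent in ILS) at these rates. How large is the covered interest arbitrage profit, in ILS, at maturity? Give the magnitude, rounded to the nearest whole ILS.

T = 1 year.
Keep in THB, deliver into the forward: 36,000,000·1.064200·0.13373 = ILS 5,123,356.78.
Swap to ILS now, deposit: 36,000,000·0.13754·1.056800 = ILS 5,232,681.79.
The quoted forward undervalues THB, so borrow THB, convert to ILS at spot, deposit the ILS at 5.68%, and buy THB forward at 0.13373 to cover the loan.
Profit = 5,232,681.79 − 5,123,356.78 = ILS 109,325.

ILS 109,325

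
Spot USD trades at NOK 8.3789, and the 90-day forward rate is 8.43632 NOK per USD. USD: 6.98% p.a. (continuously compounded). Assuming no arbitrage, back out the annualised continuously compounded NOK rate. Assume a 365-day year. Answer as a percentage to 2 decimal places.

T = 90/365 years.
CIP gives F = S · g_NOK/g_USD, so g_NOK/g_USD = 8.43632/8.3789 = 1.0068529.
USD growth factor: e^(0.0698×90/365) = 1.0173599.
So the NOK growth factor = 1.0243318.
Take logs: ln 1.0243318 / (90/365) = 0.097498, so 9.75%.

9.75%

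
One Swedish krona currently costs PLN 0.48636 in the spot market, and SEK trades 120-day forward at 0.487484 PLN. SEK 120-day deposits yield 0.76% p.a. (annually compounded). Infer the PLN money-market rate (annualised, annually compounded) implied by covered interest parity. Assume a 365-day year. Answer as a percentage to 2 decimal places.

1.47%

T = 120/365 years.
CIP gives F = S · g_PLN/g_SEK, so g_PLN/g_SEK = 0.487484/0.48636 = 1.0023110.
The SEK side grows by (1 + 0.0076)^(120/365) = 1.0024923.
That pins the PLN growth at 1.0048091.
r = 1.0048091^(365/120) − 1 = 0.014700 → 1.47%.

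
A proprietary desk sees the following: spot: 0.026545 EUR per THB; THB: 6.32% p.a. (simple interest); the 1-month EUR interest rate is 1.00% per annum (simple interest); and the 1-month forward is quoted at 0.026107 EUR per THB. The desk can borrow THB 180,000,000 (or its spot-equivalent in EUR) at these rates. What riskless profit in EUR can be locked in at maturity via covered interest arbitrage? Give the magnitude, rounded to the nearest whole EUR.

T = 1/12 years.
Keep in THB, deliver into the forward: 180,000,000·1.005266667·0.026107 = EUR 4,724,009.44.
Swap to EUR now, deposit: 180,000,000·0.026545·1.000833333 = EUR 4,782,081.75.
The quoted forward undervalues THB, so borrow THB, convert to EUR at spot, deposit the EUR at 1.00%, and buy THB forward at 0.026107 to cover the loan.
Profit = 4,782,081.75 − 4,724,009.44 = EUR 58,072.

EUR 58,072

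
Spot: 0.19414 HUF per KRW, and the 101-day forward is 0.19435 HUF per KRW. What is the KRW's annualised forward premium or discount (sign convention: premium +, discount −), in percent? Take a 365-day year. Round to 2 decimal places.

+0.39%

T = 101/365 years.
(F − S)/S = (0.19435 − 0.19414)/0.19414 = 0.0010817.
×(1/T) gives 0.39% p.a.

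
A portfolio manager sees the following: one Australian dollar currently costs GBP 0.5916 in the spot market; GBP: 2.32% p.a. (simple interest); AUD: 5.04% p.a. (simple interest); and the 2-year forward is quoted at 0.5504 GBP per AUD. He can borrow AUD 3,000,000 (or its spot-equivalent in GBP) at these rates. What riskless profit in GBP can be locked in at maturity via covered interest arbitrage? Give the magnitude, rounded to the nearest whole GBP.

T = 2 years.
Keep in AUD, deliver into the forward: 3,000,000·1.100800·0.5504 = GBP 1,817,640.96.
Swap to GBP now, deposit: 3,000,000·0.5916·1.046400 = GBP 1,857,150.72.
The quoted forward undervalues AUD, so borrow AUD, convert to GBP at spot, deposit the GBP at 2.32%, and buy AUD forward at 0.5504 to cover the loan.
Arbitrage profit = |1,817,640.96 − 1,857,150.72| = GBP 39,510.

GBP 39,510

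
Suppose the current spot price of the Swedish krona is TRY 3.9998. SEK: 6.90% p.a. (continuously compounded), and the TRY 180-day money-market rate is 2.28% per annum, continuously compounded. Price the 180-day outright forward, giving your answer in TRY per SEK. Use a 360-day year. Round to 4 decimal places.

T = 180/360 years.
Growth of 1 TRY over T: e^(0.0228×180/360) = 1.0114652.
SEK growth factor: e^(0.0690×180/360) = 1.035102.
CIP: F = S · (grow TRY)/(grow SEK) = 3.9998 × 1.0114652/1.035102 = 3.908464 TRY per SEK.

3.9085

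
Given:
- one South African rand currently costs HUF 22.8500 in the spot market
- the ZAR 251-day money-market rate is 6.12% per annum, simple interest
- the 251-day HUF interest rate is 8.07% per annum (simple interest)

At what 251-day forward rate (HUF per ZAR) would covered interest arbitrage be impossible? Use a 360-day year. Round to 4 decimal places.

23.1480

T = 251/360 years.
HUF growth factor: 1 + 0.0807×251/360 = 1.05626583.
ZAR growth factor: 1 + 0.0612×251/360 = 1.042670.
So F = 22.85 × 1.05626583 / 1.042670 = 23.147951 (HUF/ZAR).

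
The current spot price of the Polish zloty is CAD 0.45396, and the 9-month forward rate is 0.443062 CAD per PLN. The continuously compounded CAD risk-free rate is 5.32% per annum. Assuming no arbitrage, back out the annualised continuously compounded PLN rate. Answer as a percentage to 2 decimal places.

T = 9/12 years.
F/S = 0.443062/0.45396 = 0.9759935 = (growth of CAD) / (growth of PLN).
CAD growth factor: e^(0.0532×9/12) = 1.0407067.
Hence g_PLN = 1.0663049.
Take logs: ln 1.0663049 / (9/12) = 0.085599, so 8.56%.

8.56%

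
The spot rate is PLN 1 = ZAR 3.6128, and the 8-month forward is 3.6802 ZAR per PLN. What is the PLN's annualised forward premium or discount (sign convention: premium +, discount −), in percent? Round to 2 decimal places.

T = 8/12 years.
PLN trades forward at +1.86559% vs spot over the period.
Annualise by dividing by T: 0.0186559 / (8/12) = 0.027984 → 2.80%.

+2.80%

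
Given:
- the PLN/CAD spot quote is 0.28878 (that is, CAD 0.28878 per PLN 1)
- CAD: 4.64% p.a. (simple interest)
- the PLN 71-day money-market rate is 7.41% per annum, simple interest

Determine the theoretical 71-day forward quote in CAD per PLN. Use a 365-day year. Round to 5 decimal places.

0.28725

T = 71/365 years.
CAD accumulates by 1 + 0.0464×71/365 = 1.0090258.
PLN growth factor: 1 + 0.0741×71/365 = 1.014414.
Forward (CAD per PLN) = 0.28878 × 1.0090258 / 1.014414 = 0.2872461.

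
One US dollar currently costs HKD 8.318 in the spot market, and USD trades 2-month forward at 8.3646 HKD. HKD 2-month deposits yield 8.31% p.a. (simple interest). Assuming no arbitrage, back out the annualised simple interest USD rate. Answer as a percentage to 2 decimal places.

4.92%

T = 2/12 years.
CIP gives F = S · g_HKD/g_USD, so g_HKD/g_USD = 8.3646/8.318 = 1.0056023.
The HKD side grows by 1 + 0.0831×2/12 = 1.013850.
That pins the USD growth at 1.0082018.
(1.0082018 − 1)/T = 0.049211, i.e. 4.92%.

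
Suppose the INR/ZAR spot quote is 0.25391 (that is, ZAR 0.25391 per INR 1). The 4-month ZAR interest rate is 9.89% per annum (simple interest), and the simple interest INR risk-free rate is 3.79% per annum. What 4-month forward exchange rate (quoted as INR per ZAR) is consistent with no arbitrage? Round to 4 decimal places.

T = 4/12 years.
Growth of 1 ZAR over T: 1 + 0.0989×4/12 = 1.0329667.
INR growth factor: 1 + 0.0379×4/12 = 1.0126333.
CIP: F = S · (grow ZAR)/(grow INR) = 0.25391 × 1.0329667/1.0126333 = 0.2590084 ZAR per INR.
Invert for INR per ZAR: 1 / 0.2590084 = 3.8609.

3.8609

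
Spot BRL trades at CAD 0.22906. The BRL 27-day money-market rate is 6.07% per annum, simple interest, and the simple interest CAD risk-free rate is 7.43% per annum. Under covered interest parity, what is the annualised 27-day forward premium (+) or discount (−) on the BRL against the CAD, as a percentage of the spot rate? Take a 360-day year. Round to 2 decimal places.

T = 27/360 years.
No-arbitrage forward: 0.22906 × 1.0055725 / 1.0045525 = 0.22929258 CAD/BRL.
Annualised premium = (F − S)/S × (1/T) = (0.22929258 − 0.22906)/0.22906 ÷ (27/360) = 1.35%.

+1.35%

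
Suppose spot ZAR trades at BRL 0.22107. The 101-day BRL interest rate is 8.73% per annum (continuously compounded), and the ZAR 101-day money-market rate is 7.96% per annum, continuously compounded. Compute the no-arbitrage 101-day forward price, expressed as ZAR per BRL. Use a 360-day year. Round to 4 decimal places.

4.5137

T = 101/360 years.
BRL accumulates by e^(0.0873×101/360) = 1.0247949.
Growth of 1 ZAR over T: e^(0.0796×101/360) = 1.0225835.
Forward (BRL per ZAR) = 0.22107 × 1.0247949 / 1.0225835 = 0.2215481.
Quoted the other way: 1/0.2215481 = 4.5137 ZAR per BRL.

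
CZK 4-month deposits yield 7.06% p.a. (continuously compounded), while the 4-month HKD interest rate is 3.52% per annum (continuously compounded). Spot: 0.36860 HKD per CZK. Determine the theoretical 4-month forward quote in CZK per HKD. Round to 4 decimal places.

T = 4/12 years.
HKD growth factor: e^(0.0352×4/12) = 1.0118024.
CZK accumulates by e^(0.0706×4/12) = 1.0238124.
CIP: F = S · (grow HKD)/(grow CZK) = 0.3686 × 1.0118024/1.0238124 = 0.3642761 HKD per CZK.
Quoted the other way: 1/0.3642761 = 2.7452 CZK per HKD.

2.7452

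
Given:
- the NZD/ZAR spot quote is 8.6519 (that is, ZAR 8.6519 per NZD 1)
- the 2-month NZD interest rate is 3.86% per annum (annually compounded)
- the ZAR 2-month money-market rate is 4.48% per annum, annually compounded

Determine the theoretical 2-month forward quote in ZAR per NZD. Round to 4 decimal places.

8.6605

T = 2/12 years.
Growth of 1 ZAR over T: (1 + 0.0448)^(2/12) = 1.007331.
NZD growth factor: (1 + 0.0386)^(2/12) = 1.0063322.
So F = 8.6519 × 1.007331 / 1.0063322 = 8.660487 (ZAR/NZD).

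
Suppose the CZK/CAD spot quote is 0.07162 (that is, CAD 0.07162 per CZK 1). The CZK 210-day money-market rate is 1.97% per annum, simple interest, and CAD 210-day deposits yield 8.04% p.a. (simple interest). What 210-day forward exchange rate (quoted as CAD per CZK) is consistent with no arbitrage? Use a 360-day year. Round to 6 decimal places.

0.074127

T = 210/360 years.
CAD accumulates by 1 + 0.0804×210/360 = 1.046900.
CZK accumulates by 1 + 0.0197×210/360 = 1.0114917.
Forward (CAD per CZK) = 0.07162 × 1.046900 / 1.0114917 = 0.07412713.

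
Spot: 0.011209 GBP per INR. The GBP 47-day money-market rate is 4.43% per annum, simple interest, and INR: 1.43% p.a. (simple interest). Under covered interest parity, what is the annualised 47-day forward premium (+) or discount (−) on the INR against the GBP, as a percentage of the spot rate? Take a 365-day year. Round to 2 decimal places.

T = 47/365 years.
CIP forward (GBP per INR) = 0.011209 × 1.0057044/1.0018414 = 0.011252221.
(F − S)/S ÷ T = (0.011252221 − 0.011209)/0.011209/(47/365) = 0.029945 → 2.99%.

+2.99%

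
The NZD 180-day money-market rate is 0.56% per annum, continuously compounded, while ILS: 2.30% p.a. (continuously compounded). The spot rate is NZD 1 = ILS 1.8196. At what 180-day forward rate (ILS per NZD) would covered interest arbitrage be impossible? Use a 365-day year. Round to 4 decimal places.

T = 180/365 years.
ILS growth factor: e^(0.0230×180/365) = 1.011407.
NZD accumulates by e^(0.0056×180/365) = 1.0027655.
Forward (ILS per NZD) = 1.8196 × 1.011407 / 1.0027655 = 1.835281.

1.8353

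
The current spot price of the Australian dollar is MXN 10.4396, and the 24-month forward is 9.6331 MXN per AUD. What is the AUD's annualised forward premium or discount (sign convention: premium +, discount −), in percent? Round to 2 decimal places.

T = 2 years.
AUD trades forward at -7.72539% vs spot over the period.
×(1/T) gives -3.86% p.a.

-3.86%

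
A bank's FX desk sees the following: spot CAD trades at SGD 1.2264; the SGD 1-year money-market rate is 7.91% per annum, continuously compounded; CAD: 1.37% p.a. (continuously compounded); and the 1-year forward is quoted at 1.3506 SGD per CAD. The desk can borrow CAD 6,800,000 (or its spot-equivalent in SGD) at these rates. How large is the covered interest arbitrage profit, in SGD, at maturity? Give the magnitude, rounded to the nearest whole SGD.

T = 1 year.
Invest the CAD and cover forward: 6,800,000 × 1.013794275 × 1.3506 = SGD 9,310,767.73.
Convert at spot and invest in SGD: 6,800,000 × 1.2264 × 1.082312548 = SGD 9,025,967.14.
The quoted forward overvalues CAD, so borrow SGD, buy CAD at spot, deposit the CAD at 1.37%, and sell the proceeds forward at 1.3506.
Profit = 9,310,767.73 − 9,025,967.14 = SGD 284,801.

SGD 284,801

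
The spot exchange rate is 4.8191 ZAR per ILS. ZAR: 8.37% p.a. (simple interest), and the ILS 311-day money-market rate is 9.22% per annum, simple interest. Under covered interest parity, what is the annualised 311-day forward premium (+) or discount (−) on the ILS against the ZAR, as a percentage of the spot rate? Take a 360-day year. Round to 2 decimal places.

-0.79%

T = 311/360 years.
CIP forward (ZAR per ILS) = 4.8191 × 1.0723075/1.0796506 = 4.7863235.
Annualised premium = (F − S)/S × (1/T) = (4.7863235 − 4.8191)/4.8191 ÷ (311/360) = -0.79%.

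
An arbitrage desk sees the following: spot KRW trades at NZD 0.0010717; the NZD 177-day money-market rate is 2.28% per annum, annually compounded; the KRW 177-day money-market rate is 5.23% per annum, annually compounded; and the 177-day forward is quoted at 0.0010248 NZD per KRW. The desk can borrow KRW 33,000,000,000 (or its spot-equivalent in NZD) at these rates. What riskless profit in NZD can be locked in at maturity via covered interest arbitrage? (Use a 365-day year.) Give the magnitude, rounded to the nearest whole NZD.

NZD 1,090,011

T = 177/365 years.
Keep in KRW, deliver into the forward: 33,000,000,000·1.0250290535·0.0010248 = NZD 34,664,842.54.
Swap to NZD now, deposit: 33,000,000,000·0.0010717·1.0109922544 = NZD 35,754,853.17.
The quoted forward undervalues KRW, so borrow KRW, convert to NZD at spot, deposit the NZD at 2.28%, and buy KRW forward at 0.0010248 to cover the loan.
Arbitrage profit = |34,664,842.54 − 35,754,853.17| = NZD 1,090,011.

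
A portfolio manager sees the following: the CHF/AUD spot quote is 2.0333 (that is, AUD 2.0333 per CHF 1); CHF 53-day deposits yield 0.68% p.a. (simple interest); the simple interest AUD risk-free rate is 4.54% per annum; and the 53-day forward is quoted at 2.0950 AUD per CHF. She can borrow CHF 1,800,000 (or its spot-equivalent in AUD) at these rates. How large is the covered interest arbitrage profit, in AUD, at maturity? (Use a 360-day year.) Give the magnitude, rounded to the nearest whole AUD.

T = 53/360 years.
Invest the CHF and cover forward: 1,800,000 × 1.001001111 × 2.0950 = AUD 3,774,775.19.
Convert at spot and invest in AUD: 1,800,000 × 2.0333 × 1.006683889 = AUD 3,684,402.63.
The quoted forward overvalues CHF, so borrow AUD, buy CHF at spot, deposit the CHF at 0.68%, and sell the proceeds forward at 2.0950.
Profit = 3,774,775.19 − 3,684,402.63 = AUD 90,373.

AUD 90,373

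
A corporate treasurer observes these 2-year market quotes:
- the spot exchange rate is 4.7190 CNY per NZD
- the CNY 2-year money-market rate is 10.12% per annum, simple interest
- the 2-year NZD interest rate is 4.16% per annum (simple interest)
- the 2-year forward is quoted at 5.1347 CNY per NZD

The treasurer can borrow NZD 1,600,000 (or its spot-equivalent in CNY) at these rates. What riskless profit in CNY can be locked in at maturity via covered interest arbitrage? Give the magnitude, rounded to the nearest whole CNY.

T = 2 years.
Invest the NZD and cover forward: 1,600,000 × 1.083200 × 5.1347 = CNY 8,899,051.26.
Convert at spot and invest in CNY: 1,600,000 × 4.7190 × 1.202400 = CNY 9,078,600.96.
The quoted forward undervalues NZD, so borrow NZD, convert to CNY at spot, deposit the CNY at 10.12%, and buy NZD forward at 5.1347 to cover the loan.
Arbitrage profit = |8,899,051.26 − 9,078,600.96| = CNY 179,550.

CNY 179,550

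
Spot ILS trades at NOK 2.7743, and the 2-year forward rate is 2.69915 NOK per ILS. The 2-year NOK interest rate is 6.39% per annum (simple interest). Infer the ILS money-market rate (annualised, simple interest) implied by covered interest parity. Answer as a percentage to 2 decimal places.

T = 2 years.
By CIP, F/S equals the NOK-to-ILS growth ratio: 2.69915/2.7743 = 0.9729121.
NOK growth factor: 1 + 0.0639×2 = 1.127800.
So the ILS growth factor = 1.1592003.
r = (1.1592003 − 1)/2 = 0.079600 → 7.96%.

7.96%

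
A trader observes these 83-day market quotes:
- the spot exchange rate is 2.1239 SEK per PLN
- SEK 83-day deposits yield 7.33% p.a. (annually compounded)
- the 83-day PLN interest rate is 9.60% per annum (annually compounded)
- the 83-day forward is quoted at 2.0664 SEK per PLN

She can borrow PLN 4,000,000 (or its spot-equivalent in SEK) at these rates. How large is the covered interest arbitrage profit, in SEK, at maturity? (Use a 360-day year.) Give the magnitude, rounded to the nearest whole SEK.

T = 83/360 years.
Invest the PLN and cover forward: 4,000,000 × 1.021359292 × 2.0664 = SEK 8,442,147.36.
Convert at spot and invest in SEK: 4,000,000 × 2.1239 × 1.016442761 = SEK 8,635,291.12.
The quoted forward undervalues PLN, so borrow PLN, convert to SEK at spot, deposit the SEK at 7.33%, and buy PLN forward at 2.0664 to cover the loan.
Arbitrage profit = |8,442,147.36 − 8,635,291.12| = SEK 193,144.

SEK 193,144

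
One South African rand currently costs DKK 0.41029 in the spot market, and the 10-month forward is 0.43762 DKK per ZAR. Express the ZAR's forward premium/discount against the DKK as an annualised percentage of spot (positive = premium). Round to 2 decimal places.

+7.99%

T = 10/12 years.
ZAR trades forward at +6.66114% vs spot over the period.
Annualise by dividing by T: 0.0666114 / (10/12) = 0.079934 → 7.99%.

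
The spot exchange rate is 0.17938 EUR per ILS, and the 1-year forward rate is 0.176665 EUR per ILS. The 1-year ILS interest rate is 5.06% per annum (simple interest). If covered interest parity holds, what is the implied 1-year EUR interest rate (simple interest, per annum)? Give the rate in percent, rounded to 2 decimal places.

T = 1 year.
By CIP, F/S equals the EUR-to-ILS growth ratio: 0.176665/0.17938 = 0.9848645.
ILS growth factor: 1 + 0.0506×1 = 1.050600.
So the EUR growth factor = 1.0346986.
r = (1.0346986 − 1)/1 = 0.034699 → 3.47%.

3.47%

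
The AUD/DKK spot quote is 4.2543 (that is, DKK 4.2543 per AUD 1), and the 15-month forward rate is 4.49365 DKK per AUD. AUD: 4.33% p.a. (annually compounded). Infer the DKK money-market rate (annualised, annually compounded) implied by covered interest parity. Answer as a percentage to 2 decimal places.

9.00%

T = 15/12 years.
CIP gives F = S · g_DKK/g_AUD, so g_DKK/g_AUD = 4.49365/4.2543 = 1.0562607.
The AUD side grows by (1 + 0.0433)^(15/12) = 1.0544148.
Hence g_DKK = 1.1137369.
Annualise: 1.1137369^(12/15) − 1 = 0.089999 = 9.00%.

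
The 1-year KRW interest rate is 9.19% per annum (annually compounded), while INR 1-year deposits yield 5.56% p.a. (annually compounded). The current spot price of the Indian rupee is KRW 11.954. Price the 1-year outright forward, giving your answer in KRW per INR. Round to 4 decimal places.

T = 1 year.
Growth of 1 KRW over T: (1 + 0.0919)^1 = 1.091900.
Growth of 1 INR over T: (1 + 0.0556)^1 = 1.055600.
CIP: F = S · (grow KRW)/(grow INR) = 11.954 × 1.091900/1.055600 = 12.365074 KRW per INR.

12.3651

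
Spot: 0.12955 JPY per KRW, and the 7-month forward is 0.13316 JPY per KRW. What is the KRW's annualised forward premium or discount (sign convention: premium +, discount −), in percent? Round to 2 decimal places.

+4.78%

T = 7/12 years.
Period premium: (0.13316 − 0.12955)/0.12955 = 0.0278657.
×(1/T) gives 4.78% p.a.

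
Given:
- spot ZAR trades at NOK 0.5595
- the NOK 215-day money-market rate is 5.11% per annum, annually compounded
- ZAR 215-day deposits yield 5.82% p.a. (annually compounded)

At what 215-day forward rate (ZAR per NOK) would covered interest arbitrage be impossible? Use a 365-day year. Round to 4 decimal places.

1.7944

T = 215/365 years.
NOK growth factor: (1 + 0.0511)^(215/365) = 1.0297913.
ZAR growth factor: (1 + 0.0582)^(215/365) = 1.0338831.
CIP: F = S · (grow NOK)/(grow ZAR) = 0.5595 × 1.0297913/1.0338831 = 0.5572857 NOK per ZAR.
Quoted the other way: 1/0.5572857 = 1.7944 ZAR per NOK.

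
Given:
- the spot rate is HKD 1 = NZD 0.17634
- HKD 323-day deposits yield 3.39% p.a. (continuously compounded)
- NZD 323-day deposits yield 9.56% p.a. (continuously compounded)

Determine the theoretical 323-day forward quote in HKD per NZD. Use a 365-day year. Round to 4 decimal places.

T = 323/365 years.
NZD growth factor: e^(0.0956×323/365) = 1.0882811.
HKD accumulates by e^(0.0339×323/365) = 1.0304537.
So F = 0.17634 × 1.0882811 / 1.0304537 = 0.1862359 (NZD/HKD).
Invert for HKD per NZD: 1 / 0.1862359 = 5.3695.

5.3695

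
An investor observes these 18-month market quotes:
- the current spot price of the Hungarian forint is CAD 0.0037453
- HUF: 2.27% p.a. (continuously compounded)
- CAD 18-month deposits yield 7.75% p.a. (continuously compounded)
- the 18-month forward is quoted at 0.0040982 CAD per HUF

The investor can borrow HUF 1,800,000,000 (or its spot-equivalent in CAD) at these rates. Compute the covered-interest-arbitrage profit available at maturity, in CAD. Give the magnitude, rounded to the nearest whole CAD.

T = 18/12 years.
Keep in HUF, deliver into the forward: 1,800,000,000·1.034636337·0.0040982 = CAD 7,632,263.95.
Swap to CAD now, deposit: 1,800,000,000·0.0037453·1.123276656 = CAD 7,572,614.51.
The quoted forward overvalues HUF, so borrow CAD, buy HUF at spot, deposit the HUF at 2.27%, and sell the proceeds forward at 0.0040982.
The gap between the two covered legs is CAD 59,649.

CAD 59,649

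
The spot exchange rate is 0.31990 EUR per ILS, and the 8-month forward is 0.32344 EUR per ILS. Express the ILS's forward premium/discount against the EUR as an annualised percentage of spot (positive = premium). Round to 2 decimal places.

T = 8/12 years.
Period premium: (0.32344 − 0.3199)/0.3199 = 0.0110660.
×(1/T) gives 1.66% p.a.

+1.66%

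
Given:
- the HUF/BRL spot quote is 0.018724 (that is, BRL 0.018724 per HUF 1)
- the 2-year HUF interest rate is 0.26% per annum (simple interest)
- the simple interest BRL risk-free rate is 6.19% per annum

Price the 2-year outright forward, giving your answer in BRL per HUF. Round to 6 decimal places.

0.020933

T = 2 years.
BRL accumulates by 1 + 0.0619×2 = 1.123800.
HUF growth factor: 1 + 0.0026×2 = 1.005200.
CIP: F = S · (grow BRL)/(grow HUF) = 0.018724 × 1.123800/1.005200 = 0.02093318 BRL per HUF.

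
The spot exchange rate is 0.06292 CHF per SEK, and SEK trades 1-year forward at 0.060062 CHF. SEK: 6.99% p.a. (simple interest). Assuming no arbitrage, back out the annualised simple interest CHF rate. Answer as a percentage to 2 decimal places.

T = 1 year.
CIP gives F = S · g_CHF/g_SEK, so g_CHF/g_SEK = 0.060062/0.06292 = 0.9545772.
SEK growth factor: 1 + 0.0699×1 = 1.069900.
Hence g_CHF = 1.0213021.
(1.0213021 − 1)/T = 0.021302, i.e. 2.13%.

2.13%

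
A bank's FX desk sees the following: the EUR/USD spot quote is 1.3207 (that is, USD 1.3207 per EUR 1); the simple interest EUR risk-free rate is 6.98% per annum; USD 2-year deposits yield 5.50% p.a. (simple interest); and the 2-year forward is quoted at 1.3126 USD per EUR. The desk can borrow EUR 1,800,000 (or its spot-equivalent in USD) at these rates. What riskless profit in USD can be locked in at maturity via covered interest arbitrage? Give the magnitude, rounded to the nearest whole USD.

T = 2 years.
Invest the EUR and cover forward: 1,800,000 × 1.139600 × 1.3126 = USD 2,692,510.13.
Convert at spot and invest in USD: 1,800,000 × 1.3207 × 1.110000 = USD 2,638,758.60.
The quoted forward overvalues EUR, so borrow USD, buy EUR at spot, deposit the EUR at 6.98%, and sell the proceeds forward at 1.3126.
Profit = 2,692,510.13 − 2,638,758.60 = USD 53,752.

USD 53,752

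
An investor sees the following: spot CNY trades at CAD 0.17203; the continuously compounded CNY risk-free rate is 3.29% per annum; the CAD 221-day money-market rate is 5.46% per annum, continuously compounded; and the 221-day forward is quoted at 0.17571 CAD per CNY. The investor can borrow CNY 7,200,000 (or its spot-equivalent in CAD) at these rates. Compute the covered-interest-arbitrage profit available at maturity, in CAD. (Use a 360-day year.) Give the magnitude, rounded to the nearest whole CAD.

CAD 10,087

T = 221/360 years.
Invest the CNY and cover forward: 7,200,000 × 1.020402283 × 0.17571 = CAD 1,290,923.17.
Convert at spot and invest in CAD: 7,200,000 × 0.17203 × 1.034086402 = CAD 1,280,835.96.
The quoted forward overvalues CNY, so borrow CAD, buy CNY at spot, deposit the CNY at 3.29%, and sell the proceeds forward at 0.17571.
Profit = 1,290,923.17 − 1,280,835.96 = CAD 10,087.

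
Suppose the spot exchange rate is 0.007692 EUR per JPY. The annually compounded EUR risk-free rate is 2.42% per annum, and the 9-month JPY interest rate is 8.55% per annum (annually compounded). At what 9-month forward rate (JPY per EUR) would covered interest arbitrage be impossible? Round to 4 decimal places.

135.7984

T = 9/12 years.
Growth of 1 EUR over T: (1 + 0.0242)^(9/12) = 1.018095642.
JPY accumulates by (1 + 0.0855)^(9/12) = 1.063462966.
Forward (EUR per JPY) = 0.007692 × 1.018095642 / 1.063462966 = 0.00736385932.
Quoted the other way: 1/0.00736385932 = 135.7984 JPY per EUR.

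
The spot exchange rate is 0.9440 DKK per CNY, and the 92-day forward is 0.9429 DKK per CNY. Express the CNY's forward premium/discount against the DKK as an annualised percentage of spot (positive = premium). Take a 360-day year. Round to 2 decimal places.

T = 92/360 years.
CNY trades forward at -0.11653% vs spot over the period.
×(1/T) gives -0.46% p.a.

-0.46%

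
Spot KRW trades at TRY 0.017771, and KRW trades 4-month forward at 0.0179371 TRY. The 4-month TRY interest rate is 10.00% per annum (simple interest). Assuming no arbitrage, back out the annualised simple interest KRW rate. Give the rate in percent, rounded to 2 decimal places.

7.13%

T = 4/12 years.
By CIP, F/S equals the TRY-to-KRW growth ratio: 0.0179371/0.017771 = 1.0093467.
TRY growth factor: 1 + 0.1000×4/12 = 1.0333333.
That pins the KRW growth at 1.0237645.
r = (1.0237645 − 1)/(4/12) = 0.071293 → 7.13%.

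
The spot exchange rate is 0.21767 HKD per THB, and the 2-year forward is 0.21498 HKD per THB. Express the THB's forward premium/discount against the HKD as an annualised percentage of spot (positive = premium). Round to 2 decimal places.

T = 2 years.
Period premium: (0.21498 − 0.21767)/0.21767 = -0.0123582.
×(1/T) gives -0.62% p.a.

-0.62%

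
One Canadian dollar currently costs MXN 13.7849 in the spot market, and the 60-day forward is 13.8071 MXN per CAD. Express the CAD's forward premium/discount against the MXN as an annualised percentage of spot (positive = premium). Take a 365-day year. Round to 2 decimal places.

+0.98%

T = 60/365 years.
Period premium: (13.8071 − 13.7849)/13.7849 = 0.0016105.
Annualise by dividing by T: 0.0016105 / (60/365) = 0.009797 → 0.98%.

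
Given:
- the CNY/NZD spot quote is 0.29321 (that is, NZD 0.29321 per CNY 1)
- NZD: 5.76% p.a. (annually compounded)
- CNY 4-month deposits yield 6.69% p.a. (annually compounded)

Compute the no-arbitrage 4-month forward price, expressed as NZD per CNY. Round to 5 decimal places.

0.29236

T = 4/12 years.
Growth of 1 NZD over T: (1 + 0.0576)^(4/12) = 1.0188427.
CNY accumulates by (1 + 0.0669)^(4/12) = 1.0218204.
CIP: F = S · (grow NZD)/(grow CNY) = 0.29321 × 1.0188427/1.0218204 = 0.2923556 NZD per CNY.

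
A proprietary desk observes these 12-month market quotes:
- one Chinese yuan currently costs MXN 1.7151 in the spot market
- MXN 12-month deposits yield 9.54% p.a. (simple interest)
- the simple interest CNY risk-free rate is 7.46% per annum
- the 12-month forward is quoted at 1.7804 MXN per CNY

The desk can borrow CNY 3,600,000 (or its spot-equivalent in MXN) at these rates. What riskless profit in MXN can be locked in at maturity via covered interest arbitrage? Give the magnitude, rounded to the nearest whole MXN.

MXN 124,190

T = 1 year.
Keep in CNY, deliver into the forward: 3,600,000·1.074600·1.7804 = MXN 6,887,584.22.
Swap to MXN now, deposit: 3,600,000·1.7151·1.095400 = MXN 6,763,393.94.
The quoted forward overvalues CNY, so borrow MXN, buy CNY at spot, deposit the CNY at 7.46%, and sell the proceeds forward at 1.7804.
Arbitrage profit = |6,887,584.22 − 6,763,393.94| = MXN 124,190.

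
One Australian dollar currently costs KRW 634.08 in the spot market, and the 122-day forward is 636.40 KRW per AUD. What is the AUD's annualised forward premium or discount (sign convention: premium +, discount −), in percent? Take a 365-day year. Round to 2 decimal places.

T = 122/365 years.
Period premium: (636.40 − 634.08)/634.08 = 0.0036588.
×(1/T) gives 1.09% p.a.

+1.09%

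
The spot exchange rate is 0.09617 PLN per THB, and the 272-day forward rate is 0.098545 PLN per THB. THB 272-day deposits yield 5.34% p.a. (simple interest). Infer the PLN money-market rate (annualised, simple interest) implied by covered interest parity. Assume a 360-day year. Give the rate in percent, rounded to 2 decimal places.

T = 272/360 years.
By CIP, F/S equals the PLN-to-THB growth ratio: 0.098545/0.09617 = 1.0246959.
THB growth factor: 1 + 0.0534×272/360 = 1.0403467.
So the PLN growth factor = 1.066039.
r = (1.066039 − 1)/(272/360) = 0.087405 → 8.74%.

8.74%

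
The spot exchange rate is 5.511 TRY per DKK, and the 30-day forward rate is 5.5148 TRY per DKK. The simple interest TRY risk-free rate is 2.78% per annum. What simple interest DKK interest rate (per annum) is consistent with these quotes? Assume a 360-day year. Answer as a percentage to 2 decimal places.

1.95%

T = 30/360 years.
By CIP, F/S equals the TRY-to-DKK growth ratio: 5.5148/5.511 = 1.0006895.
TRY growth factor: 1 + 0.0278×30/360 = 1.0023167.
That pins the DKK growth at 1.0016261.
(1.0016261 − 1)/T = 0.019513, i.e. 1.95%.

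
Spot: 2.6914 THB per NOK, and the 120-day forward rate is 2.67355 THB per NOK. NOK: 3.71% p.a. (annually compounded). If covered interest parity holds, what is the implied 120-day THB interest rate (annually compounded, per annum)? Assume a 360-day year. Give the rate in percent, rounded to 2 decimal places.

1.66%

T = 120/360 years.
CIP gives F = S · g_THB/g_NOK, so g_THB/g_NOK = 2.67355/2.6914 = 0.9933678.
The NOK side grows by (1 + 0.0371)^(120/360) = 1.0122168.
That pins the THB growth at 1.0055036.
r = 1.0055036^(360/120) − 1 = 0.016602 → 1.66%.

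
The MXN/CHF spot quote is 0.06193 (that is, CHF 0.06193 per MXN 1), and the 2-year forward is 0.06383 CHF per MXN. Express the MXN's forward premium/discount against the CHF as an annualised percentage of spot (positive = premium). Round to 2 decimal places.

+1.53%

T = 2 years.
Period premium: (0.06383 − 0.06193)/0.06193 = 0.0306798.
Annualise by dividing by T: 0.0306798 / 2 = 0.015340 → 1.53%.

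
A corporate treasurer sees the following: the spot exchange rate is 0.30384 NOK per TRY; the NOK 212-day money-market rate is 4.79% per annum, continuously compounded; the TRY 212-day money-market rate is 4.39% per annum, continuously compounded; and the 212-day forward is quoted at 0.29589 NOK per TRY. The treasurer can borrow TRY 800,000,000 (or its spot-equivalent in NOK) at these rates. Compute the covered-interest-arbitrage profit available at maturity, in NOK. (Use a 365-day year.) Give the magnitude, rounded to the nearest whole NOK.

T = 212/365 years.
Invest the TRY and cover forward: 800,000,000 × 1.02582593893 × 0.29589 = NOK 242,825,309.66.
Convert at spot and invest in NOK: 800,000,000 × 0.30384 × 1.02821199837 = NOK 249,929,546.87.
The quoted forward undervalues TRY, so borrow TRY, convert to NOK at spot, deposit the NOK at 4.79%, and buy TRY forward at 0.29589 to cover the loan.
The gap between the two covered legs is NOK 7,104,237.

NOK 7,104,237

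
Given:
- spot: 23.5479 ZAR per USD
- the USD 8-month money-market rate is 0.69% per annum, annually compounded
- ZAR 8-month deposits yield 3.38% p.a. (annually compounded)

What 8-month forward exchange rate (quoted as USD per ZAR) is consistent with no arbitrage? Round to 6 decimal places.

0.041727

T = 8/12 years.
Growth of 1 ZAR over T: (1 + 0.0338)^(8/12) = 1.0224083.
USD growth factor: (1 + 0.0069)^(8/12) = 1.0045947.
CIP: F = S · (grow ZAR)/(grow USD) = 23.5479 × 1.0224083/1.0045947 = 23.96545 ZAR per USD.
Invert for USD per ZAR: 1 / 23.96545 = 0.041727.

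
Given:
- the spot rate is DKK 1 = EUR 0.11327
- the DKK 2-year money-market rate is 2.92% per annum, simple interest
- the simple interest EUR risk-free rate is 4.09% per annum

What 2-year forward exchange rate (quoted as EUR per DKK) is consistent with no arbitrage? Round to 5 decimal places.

T = 2 years.
EUR growth factor: 1 + 0.0409×2 = 1.081800.
Growth of 1 DKK over T: 1 + 0.0292×2 = 1.058400.
Forward (EUR per DKK) = 0.11327 × 1.081800 / 1.058400 = 0.1157743.

0.11577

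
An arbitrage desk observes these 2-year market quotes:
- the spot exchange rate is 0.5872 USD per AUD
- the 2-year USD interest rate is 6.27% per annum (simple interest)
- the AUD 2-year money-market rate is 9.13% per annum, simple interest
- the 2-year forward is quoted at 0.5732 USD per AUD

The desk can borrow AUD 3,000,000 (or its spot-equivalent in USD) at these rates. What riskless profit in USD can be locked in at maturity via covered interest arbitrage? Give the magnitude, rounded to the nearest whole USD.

T = 2 years.
Invest the AUD and cover forward: 3,000,000 × 1.182600 × 0.5732 = USD 2,033,598.96.
Convert at spot and invest in USD: 3,000,000 × 0.5872 × 1.125400 = USD 1,982,504.64.
The quoted forward overvalues AUD, so borrow USD, buy AUD at spot, deposit the AUD at 9.13%, and sell the proceeds forward at 0.5732.
Arbitrage profit = |2,033,598.96 − 1,982,504.64| = USD 51,094.

USD 51,094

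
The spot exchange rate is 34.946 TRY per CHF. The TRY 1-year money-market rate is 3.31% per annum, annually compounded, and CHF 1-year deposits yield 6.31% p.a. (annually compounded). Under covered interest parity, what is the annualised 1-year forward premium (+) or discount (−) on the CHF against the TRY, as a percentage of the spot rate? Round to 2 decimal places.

T = 1 year.
CIP forward (TRY per CHF) = 34.946 × 1.033100/1.063100 = 33.959846.
(F − S)/S ÷ T = (33.959846 − 34.946)/34.946/1 = -0.028219 → -2.82%.

-2.82%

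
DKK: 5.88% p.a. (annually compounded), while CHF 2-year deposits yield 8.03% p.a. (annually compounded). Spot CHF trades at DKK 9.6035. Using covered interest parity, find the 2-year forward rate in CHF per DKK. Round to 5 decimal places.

T = 2 years.
DKK growth factor: (1 + 0.0588)^2 = 1.1210574.
CHF growth factor: (1 + 0.0803)^2 = 1.1670481.
So F = 9.6035 × 1.1210574 / 1.1670481 = 9.225048 (DKK/CHF).
Invert for CHF per DKK: 1 / 9.225048 = 0.10840.

0.10840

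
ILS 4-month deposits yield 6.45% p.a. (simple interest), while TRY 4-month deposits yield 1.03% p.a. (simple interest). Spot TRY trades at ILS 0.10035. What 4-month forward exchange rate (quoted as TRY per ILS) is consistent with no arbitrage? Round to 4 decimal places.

T = 4/12 years.
ILS growth factor: 1 + 0.0645×4/12 = 1.021500.
Growth of 1 TRY over T: 1 + 0.0103×4/12 = 1.0034333.
Forward (ILS per TRY) = 0.10035 × 1.021500 / 1.0034333 = 0.1021568.
Invert for TRY per ILS: 1 / 0.1021568 = 9.7889.

9.7889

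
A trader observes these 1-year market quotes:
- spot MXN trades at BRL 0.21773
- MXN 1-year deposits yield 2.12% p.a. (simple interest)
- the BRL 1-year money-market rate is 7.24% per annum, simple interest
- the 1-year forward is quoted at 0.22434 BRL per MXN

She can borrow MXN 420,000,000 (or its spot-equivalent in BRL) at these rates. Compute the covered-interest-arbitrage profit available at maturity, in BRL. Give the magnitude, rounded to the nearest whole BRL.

T = 1 year.
Route A — deposit MXN, sell forward: 420,000,000 × 1.021200 × 0.22434 = BRL 96,220,323.36.
Route B — convert at spot, deposit BRL: 420,000,000 × 0.21773 × 1.072400 = BRL 98,067,333.84.
The quoted forward undervalues MXN, so borrow MXN, convert to BRL at spot, deposit the BRL at 7.24%, and buy MXN forward at 0.22434 to cover the loan.
The gap between the two covered legs is BRL 1,847,010.

BRL 1,847,010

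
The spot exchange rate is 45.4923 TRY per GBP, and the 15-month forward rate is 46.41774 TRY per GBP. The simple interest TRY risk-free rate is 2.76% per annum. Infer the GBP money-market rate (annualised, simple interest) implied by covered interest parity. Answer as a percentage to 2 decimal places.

1.11%

T = 15/12 years.
CIP gives F = S · g_TRY/g_GBP, so g_TRY/g_GBP = 46.41774/45.4923 = 1.0203428.
The TRY side grows by 1 + 0.0276×15/12 = 1.034500.
So the GBP growth factor = 1.0138749.
r = (1.0138749 − 1)/(15/12) = 0.011100 → 1.11%.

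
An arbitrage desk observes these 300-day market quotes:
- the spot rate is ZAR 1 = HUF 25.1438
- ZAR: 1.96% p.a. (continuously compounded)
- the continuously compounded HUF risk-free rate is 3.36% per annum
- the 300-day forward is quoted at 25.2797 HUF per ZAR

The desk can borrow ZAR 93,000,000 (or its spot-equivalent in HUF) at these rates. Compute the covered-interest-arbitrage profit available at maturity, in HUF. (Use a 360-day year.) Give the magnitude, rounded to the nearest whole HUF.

HUF 15,045,836

T = 300/360 years.
Route A — deposit ZAR, sell forward: 93,000,000 × 1.016467451426 × 25.2797 = HUF 2,389,727,277.56.
Route B — convert at spot, deposit HUF: 93,000,000 × 25.1438 × 1.028395684421 = HUF 2,404,773,113.12.
The quoted forward undervalues ZAR, so borrow ZAR, convert to HUF at spot, deposit the HUF at 3.36%, and buy ZAR forward at 25.2797 to cover the loan.
Arbitrage profit = |2,389,727,277.56 − 2,404,773,113.12| = HUF 15,045,836.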